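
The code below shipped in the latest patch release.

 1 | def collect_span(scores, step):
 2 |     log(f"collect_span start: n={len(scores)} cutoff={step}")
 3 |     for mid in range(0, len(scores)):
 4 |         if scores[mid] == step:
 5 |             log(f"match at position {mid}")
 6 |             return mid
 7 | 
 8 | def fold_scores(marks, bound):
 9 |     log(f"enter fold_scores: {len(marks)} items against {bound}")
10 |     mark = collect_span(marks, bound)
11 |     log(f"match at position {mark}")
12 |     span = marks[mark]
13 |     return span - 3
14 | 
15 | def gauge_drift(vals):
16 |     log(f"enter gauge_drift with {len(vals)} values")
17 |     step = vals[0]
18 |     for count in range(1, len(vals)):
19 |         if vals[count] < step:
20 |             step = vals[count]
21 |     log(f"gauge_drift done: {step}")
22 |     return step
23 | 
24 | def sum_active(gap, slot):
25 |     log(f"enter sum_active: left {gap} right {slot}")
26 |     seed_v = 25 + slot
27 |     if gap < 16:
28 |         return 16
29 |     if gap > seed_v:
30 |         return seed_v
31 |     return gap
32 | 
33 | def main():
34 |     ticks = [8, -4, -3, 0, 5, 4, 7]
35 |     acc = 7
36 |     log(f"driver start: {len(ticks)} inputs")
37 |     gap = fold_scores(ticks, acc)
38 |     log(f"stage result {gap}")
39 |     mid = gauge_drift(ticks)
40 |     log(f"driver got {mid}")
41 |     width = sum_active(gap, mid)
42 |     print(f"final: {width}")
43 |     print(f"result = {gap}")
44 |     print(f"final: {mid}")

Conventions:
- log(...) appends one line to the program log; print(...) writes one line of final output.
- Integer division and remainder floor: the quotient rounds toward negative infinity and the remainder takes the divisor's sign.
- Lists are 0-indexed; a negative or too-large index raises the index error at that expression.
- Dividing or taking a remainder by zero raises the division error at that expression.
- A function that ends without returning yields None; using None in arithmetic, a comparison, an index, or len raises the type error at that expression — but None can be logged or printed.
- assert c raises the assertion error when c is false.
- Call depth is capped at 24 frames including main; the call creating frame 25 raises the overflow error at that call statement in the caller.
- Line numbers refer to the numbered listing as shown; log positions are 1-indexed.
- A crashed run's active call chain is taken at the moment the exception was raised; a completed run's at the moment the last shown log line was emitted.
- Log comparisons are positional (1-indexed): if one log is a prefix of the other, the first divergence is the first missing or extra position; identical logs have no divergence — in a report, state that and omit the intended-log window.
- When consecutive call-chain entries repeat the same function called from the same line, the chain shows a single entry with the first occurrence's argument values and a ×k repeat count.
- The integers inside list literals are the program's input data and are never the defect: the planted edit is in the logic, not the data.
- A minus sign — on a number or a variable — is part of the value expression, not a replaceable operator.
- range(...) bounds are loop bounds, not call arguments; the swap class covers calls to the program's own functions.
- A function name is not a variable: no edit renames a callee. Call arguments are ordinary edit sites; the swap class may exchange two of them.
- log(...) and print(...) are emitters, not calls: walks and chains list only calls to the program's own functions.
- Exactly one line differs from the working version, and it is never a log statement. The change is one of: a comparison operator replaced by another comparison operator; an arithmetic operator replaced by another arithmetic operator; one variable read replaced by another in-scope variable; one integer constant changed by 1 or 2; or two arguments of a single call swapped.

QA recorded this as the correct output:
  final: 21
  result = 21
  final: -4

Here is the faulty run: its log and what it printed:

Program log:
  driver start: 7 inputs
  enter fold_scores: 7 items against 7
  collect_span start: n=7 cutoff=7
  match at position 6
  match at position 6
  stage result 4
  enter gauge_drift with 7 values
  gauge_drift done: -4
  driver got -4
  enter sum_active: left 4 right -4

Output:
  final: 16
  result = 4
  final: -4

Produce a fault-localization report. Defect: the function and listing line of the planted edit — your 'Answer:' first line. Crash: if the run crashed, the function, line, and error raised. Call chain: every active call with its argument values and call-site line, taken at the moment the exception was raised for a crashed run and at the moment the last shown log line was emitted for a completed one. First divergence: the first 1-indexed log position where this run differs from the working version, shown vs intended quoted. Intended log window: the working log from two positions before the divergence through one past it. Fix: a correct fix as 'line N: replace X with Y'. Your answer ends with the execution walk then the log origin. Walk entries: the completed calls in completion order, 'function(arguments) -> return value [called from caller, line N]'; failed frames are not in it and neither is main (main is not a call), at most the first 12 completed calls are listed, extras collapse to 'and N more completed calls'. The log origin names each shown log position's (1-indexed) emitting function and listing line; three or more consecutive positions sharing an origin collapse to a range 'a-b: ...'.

Answer: the defect is in fold_scores at line 13.
Key observation: At log position 6 the runs split — shown 'stage result 4', but the working version logs 'stage result 21'.
Call chain: main -> sum_active(4, -4) (called at line 41).
First divergence: at position 6 the run shows 'stage result 4' where the working version logs 'stage result 21'.
Intended log window:
  4: match at position 6
  5: match at position 6
  6: stage result 21
  7: enter gauge_drift with 7 values
Execution walk:
  collect_span([8, -4, -3, 0, 5, 4, 7], 7) -> 6  [called from fold_scores, line 10]
  fold_scores([8, -4, -3, 0, 5, 4, 7], 7) -> 4  [called from main, line 37]
  gauge_drift([8, -4, -3, 0, 5, 4, 7]) -> -4  [called from main, line 39]
  sum_active(4, -4) -> 16  [called from main, line 41]
Log origin:
  1: emitted by main (line 36)
  2: emitted by fold_scores (line 9)
  3: emitted by collect_span (line 2)
  4: emitted by collect_span (line 5)
  5: emitted by fold_scores (line 11)
  6: emitted by main (line 38)
  7: emitted by gauge_drift (line 16)
  8: emitted by gauge_drift (line 21)
  9: emitted by main (line 40)
  10: emitted by sum_active (line 25)
A correct fix: line 13: replace `-` with `*`.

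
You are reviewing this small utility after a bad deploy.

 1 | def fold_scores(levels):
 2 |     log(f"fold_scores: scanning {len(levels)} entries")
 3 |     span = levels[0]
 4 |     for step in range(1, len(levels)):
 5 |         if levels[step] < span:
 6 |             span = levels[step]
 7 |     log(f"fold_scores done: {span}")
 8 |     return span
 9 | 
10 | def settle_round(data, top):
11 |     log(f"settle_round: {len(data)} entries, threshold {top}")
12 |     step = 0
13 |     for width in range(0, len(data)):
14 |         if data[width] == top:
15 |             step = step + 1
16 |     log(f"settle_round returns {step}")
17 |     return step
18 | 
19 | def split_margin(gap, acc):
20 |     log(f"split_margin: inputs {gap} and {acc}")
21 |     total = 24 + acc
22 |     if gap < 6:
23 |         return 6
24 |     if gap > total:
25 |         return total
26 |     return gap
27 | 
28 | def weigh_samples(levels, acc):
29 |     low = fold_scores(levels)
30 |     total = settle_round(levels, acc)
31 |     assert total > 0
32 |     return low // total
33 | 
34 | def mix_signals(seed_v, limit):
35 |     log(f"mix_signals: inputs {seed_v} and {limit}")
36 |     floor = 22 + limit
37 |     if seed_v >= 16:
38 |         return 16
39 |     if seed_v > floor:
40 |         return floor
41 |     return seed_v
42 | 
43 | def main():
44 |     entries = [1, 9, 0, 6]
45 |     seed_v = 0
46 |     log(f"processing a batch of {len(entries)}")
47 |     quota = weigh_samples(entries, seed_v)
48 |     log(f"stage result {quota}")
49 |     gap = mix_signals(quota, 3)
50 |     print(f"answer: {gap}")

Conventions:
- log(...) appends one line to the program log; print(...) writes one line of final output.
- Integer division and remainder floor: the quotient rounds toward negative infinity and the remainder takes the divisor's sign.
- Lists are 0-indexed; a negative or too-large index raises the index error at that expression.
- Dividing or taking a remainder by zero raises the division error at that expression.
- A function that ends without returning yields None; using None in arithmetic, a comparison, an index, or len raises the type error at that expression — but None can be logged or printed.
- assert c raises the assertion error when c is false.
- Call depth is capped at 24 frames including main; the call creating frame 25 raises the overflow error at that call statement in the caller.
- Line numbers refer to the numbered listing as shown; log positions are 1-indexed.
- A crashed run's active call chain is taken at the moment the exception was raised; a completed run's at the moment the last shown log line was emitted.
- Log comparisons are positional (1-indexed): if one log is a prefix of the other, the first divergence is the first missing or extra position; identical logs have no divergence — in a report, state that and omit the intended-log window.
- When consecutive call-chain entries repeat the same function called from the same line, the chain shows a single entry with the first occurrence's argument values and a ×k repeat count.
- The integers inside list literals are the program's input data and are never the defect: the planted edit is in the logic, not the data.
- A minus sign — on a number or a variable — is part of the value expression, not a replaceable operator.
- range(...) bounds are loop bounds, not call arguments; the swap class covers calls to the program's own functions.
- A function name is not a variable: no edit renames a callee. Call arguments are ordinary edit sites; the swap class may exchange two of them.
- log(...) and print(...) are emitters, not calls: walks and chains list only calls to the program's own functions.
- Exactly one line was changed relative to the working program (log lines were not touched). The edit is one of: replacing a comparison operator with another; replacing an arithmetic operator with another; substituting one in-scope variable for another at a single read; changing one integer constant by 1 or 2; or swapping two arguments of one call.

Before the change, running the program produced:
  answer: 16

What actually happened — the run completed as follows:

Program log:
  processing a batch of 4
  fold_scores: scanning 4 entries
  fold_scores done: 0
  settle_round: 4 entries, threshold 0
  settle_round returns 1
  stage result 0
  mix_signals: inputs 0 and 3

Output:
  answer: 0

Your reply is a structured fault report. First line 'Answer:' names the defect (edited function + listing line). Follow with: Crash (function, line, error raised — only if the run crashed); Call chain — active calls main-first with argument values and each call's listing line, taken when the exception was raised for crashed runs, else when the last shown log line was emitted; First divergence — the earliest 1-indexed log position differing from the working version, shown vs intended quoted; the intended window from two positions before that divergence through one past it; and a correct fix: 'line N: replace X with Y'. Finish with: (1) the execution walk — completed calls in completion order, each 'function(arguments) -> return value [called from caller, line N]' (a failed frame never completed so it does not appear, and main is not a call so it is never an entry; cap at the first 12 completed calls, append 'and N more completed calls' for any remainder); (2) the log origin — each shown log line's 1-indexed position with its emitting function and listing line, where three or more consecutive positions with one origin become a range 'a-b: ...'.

Answer: the defect is in mix_signals at line 37.
Key observation: The logs agree in full; only the final output differs.
Call chain: main -> mix_signals(0, 3) (called at line 49).
First divergence: none; the two logs match at every position.
Execution walk:
  fold_scores([1, 9, 0, 6]) -> 0  [called from weigh_samples, line 29]
  settle_round([1, 9, 0, 6], 0) -> 1  [called from weigh_samples, line 30]
  weigh_samples([1, 9, 0, 6], 0) -> 0  [called from main, line 47]
  mix_signals(0, 3) -> 0  [called from main, line 49]
Origin of each log line:
  1: logged in main at line 46
  2: logged in fold_scores at line 2
  3: logged in fold_scores at line 7
  4: logged in settle_round at line 11
  5: logged in settle_round at line 16
  6: logged in main at line 48
  7: logged in mix_signals at line 35
A correct fix: line 37: replace `>=` with `<`.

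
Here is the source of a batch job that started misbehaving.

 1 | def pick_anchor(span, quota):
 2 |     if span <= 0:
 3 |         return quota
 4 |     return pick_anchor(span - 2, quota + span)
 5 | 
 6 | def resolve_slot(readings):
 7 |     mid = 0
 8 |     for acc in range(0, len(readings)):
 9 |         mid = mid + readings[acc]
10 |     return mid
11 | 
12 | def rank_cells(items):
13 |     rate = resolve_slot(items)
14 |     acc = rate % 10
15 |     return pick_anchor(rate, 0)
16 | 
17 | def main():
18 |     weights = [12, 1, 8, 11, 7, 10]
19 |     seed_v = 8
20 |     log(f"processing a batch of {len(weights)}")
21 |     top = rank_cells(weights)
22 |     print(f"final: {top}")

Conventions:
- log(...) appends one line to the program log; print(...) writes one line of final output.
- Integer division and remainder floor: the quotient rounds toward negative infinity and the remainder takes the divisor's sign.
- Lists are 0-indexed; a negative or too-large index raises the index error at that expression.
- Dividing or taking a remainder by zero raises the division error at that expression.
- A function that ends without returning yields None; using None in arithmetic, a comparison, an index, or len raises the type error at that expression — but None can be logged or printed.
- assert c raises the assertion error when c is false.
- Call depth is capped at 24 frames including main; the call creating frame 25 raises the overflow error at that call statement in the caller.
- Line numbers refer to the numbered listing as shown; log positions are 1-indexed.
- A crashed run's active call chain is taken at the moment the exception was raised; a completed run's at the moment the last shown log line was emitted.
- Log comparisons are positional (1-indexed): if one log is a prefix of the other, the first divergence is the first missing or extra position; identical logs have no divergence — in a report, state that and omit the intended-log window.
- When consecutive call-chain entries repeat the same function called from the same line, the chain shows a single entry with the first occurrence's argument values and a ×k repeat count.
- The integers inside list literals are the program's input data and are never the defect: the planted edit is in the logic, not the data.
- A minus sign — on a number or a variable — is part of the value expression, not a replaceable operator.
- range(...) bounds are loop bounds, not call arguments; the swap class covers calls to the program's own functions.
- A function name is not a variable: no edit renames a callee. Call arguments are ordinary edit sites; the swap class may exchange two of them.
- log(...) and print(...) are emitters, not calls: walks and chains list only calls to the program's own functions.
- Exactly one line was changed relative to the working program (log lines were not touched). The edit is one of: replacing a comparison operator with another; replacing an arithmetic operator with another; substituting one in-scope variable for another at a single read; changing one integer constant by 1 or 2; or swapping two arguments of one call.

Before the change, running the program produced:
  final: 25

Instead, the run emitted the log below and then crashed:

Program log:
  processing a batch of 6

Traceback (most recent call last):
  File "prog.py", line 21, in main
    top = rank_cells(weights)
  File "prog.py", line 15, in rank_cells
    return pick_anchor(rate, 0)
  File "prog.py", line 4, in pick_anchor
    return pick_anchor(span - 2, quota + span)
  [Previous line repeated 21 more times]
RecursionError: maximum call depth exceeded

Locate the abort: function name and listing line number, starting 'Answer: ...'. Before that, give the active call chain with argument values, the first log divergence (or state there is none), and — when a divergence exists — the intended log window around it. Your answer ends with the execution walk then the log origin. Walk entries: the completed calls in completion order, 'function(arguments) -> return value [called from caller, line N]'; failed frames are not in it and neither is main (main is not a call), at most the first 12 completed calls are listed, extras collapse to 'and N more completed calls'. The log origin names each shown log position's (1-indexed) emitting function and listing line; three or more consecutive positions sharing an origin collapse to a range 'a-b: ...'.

Answer: the error was raised in pick_anchor, line 4.
Key fact: The logs agree in full; the defect surfaces as the crash itself.
Call chain: main -> rank_cells([12, 1, 8, 11, 7, 10]) (called at line 21) -> pick_anchor(49, 0) (called at line 15) -> pick_anchor(47, 49) (called at line 4) ×21.
First divergence: there is none — every log position agrees.
Execution walk:
  resolve_slot([12, 1, 8, 11, 7, 10]) -> 49  [called from rank_cells, line 13]
Origin of each log line:
  1: emitted by main (line 20)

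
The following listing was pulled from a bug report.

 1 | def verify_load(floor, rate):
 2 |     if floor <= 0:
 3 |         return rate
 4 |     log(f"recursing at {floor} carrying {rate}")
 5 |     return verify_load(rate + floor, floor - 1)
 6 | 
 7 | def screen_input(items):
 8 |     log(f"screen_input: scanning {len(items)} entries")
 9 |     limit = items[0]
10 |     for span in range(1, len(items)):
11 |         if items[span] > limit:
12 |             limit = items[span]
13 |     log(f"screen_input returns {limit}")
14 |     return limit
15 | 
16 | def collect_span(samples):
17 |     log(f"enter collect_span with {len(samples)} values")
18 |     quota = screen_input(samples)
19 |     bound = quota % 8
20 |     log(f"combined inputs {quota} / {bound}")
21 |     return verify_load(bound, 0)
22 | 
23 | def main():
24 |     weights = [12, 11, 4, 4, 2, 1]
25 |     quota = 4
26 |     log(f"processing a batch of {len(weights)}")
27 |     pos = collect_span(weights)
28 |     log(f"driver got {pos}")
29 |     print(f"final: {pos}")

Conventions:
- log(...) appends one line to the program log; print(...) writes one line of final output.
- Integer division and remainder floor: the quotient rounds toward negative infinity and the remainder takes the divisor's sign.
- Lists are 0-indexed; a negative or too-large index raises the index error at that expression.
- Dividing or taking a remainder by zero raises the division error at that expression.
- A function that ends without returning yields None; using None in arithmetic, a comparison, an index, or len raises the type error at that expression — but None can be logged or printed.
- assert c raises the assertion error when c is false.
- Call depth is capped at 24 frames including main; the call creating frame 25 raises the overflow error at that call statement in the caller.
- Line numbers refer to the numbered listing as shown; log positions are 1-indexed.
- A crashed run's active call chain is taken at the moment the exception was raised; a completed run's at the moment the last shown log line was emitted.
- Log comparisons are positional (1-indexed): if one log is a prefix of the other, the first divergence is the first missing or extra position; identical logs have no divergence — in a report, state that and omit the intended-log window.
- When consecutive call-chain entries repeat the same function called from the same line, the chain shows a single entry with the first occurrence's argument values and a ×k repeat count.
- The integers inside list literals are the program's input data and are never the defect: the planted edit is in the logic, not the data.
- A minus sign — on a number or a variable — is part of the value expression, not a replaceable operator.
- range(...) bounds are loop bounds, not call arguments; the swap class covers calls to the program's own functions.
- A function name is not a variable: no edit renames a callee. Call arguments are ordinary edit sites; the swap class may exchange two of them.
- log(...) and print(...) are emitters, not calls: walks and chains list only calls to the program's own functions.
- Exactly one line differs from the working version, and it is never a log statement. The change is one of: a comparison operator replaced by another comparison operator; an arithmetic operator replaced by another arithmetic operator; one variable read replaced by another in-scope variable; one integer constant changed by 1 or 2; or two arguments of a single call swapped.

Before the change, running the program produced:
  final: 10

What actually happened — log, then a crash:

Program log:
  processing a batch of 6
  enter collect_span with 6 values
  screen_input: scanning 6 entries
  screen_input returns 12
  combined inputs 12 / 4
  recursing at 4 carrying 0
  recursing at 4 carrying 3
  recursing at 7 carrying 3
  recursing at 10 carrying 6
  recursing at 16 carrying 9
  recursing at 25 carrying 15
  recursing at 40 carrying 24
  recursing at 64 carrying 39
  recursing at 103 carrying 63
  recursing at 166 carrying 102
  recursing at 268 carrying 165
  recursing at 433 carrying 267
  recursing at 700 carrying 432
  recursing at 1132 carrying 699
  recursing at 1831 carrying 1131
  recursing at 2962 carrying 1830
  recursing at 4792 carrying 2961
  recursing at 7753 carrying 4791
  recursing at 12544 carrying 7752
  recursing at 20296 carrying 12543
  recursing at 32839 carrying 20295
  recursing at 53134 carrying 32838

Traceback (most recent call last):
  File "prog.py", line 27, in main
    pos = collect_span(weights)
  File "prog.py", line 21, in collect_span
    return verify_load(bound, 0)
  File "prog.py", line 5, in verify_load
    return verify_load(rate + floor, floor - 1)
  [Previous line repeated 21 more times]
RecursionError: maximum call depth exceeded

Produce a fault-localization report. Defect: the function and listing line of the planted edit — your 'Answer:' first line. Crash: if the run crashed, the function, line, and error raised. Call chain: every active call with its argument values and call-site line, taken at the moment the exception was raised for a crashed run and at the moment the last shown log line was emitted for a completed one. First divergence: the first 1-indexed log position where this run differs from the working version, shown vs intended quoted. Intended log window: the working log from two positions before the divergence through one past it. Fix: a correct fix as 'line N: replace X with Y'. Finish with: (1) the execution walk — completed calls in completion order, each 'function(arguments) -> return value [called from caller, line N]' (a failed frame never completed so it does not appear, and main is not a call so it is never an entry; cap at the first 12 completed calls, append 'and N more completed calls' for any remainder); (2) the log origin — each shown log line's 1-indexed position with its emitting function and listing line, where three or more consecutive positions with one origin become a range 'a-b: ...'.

Answer: the defect is in verify_load at line 5.
Key fact: At log position 7 the runs split — shown 'recursing at 4 carrying 3', but the working version logs 'recursing at 3 carrying 4'.
Crash: verify_load, line 5, RecursionError.
Call chain: main -> collect_span([12, 11, 4, 4, 2, 1]) (called at line 27) -> verify_load(4, 0) (called at line 21) -> verify_load(4, 3) (called at line 5) ×21.
First divergence: position 7 — shown 'recursing at 4 carrying 3', intended 'recursing at 3 carrying 4'.
Intended log window:
  5: combined inputs 12 / 4
  6: recursing at 4 carrying 0
  7: recursing at 3 carrying 4
  8: recursing at 2 carrying 7
Execution walk:
  screen_input([12, 11, 4, 4, 2, 1]) -> 12  [called from collect_span, line 18]
Log line origins:
  1 — main, line 26
  2 — collect_span, line 17
  3 — screen_input, line 8
  4 — screen_input, line 13
  5 — collect_span, line 20
  6-27 — verify_load, line 4
A correct fix: line 5: replace `verify_load(rate + floor, floor - 1)` with `verify_load(floor - 1, rate + floor)`.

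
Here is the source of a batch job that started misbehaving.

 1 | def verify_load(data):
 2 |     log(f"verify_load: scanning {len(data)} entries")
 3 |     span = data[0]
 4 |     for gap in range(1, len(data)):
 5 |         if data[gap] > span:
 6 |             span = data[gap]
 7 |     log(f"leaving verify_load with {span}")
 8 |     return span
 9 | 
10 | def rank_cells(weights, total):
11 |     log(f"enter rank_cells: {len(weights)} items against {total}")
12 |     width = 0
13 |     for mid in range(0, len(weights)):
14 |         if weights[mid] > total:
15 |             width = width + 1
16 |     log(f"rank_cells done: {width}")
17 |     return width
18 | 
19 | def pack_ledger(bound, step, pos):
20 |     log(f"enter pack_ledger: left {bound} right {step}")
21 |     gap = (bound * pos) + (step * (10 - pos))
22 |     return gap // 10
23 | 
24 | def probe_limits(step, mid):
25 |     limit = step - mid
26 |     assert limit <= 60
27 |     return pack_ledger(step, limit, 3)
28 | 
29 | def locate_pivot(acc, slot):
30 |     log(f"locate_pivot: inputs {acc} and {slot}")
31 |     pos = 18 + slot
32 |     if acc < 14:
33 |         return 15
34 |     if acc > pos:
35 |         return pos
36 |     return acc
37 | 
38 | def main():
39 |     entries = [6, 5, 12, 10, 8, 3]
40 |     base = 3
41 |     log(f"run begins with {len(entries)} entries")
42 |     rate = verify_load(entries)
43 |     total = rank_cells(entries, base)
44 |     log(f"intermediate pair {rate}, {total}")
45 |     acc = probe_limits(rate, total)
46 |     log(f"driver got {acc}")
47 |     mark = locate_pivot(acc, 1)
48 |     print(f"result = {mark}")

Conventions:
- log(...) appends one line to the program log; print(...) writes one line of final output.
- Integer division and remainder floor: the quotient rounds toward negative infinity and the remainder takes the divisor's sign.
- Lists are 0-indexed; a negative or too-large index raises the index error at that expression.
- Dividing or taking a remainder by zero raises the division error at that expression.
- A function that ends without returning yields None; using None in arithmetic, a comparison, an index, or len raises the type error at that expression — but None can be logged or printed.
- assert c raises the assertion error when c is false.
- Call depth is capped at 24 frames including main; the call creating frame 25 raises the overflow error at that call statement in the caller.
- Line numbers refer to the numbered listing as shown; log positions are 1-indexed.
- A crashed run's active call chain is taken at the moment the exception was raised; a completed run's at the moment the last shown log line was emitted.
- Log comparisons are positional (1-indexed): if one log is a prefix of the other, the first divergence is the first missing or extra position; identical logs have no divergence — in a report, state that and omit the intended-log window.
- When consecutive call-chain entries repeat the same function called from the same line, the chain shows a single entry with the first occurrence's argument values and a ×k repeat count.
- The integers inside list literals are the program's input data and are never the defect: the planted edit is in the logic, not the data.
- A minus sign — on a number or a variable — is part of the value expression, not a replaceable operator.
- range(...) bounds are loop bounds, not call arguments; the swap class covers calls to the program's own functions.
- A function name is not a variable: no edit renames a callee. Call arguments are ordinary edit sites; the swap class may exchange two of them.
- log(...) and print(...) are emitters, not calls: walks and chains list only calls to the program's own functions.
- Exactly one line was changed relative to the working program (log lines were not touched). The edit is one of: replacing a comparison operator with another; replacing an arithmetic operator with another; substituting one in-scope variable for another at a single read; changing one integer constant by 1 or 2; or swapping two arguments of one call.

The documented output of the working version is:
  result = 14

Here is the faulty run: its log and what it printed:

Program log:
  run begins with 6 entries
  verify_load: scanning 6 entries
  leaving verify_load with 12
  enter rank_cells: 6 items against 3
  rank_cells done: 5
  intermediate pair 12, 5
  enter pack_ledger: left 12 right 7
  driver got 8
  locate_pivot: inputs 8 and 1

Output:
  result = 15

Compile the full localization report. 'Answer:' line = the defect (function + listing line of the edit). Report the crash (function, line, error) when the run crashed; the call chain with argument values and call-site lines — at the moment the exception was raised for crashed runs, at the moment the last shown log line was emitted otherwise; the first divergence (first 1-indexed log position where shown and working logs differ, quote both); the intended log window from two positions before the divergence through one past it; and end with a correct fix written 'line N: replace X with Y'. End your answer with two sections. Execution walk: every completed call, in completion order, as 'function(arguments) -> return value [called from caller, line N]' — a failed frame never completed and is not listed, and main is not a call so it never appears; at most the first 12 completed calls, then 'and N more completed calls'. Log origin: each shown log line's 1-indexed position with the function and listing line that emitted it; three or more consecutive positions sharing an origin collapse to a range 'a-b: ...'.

Answer: the defect is in locate_pivot at line 33.
Key fact: Every logged value matches the working version; the printed result is what differs.
Call chain: main -> locate_pivot(8, 1) (called at line 47).
First divergence: none — the logs agree in full.
Execution walk:
  verify_load([6, 5, 12, 10, 8, 3]) -> 12  [called from main, line 42]
  rank_cells([6, 5, 12, 10, 8, 3], 3) -> 5  [called from main, line 43]
  pack_ledger(12, 7, 3) -> 8  [called from probe_limits, line 27]
  probe_limits(12, 5) -> 8  [called from main, line 45]
  locate_pivot(8, 1) -> 15  [called from main, line 47]
Log origin:
  1 — main, line 41
  2 — verify_load, line 2
  3 — verify_load, line 7
  4 — rank_cells, line 11
  5 — rank_cells, line 16
  6 — main, line 44
  7 — pack_ledger, line 20
  8 — main, line 46
  9 — locate_pivot, line 30
A correct fix: line 33: replace `15` with `14`.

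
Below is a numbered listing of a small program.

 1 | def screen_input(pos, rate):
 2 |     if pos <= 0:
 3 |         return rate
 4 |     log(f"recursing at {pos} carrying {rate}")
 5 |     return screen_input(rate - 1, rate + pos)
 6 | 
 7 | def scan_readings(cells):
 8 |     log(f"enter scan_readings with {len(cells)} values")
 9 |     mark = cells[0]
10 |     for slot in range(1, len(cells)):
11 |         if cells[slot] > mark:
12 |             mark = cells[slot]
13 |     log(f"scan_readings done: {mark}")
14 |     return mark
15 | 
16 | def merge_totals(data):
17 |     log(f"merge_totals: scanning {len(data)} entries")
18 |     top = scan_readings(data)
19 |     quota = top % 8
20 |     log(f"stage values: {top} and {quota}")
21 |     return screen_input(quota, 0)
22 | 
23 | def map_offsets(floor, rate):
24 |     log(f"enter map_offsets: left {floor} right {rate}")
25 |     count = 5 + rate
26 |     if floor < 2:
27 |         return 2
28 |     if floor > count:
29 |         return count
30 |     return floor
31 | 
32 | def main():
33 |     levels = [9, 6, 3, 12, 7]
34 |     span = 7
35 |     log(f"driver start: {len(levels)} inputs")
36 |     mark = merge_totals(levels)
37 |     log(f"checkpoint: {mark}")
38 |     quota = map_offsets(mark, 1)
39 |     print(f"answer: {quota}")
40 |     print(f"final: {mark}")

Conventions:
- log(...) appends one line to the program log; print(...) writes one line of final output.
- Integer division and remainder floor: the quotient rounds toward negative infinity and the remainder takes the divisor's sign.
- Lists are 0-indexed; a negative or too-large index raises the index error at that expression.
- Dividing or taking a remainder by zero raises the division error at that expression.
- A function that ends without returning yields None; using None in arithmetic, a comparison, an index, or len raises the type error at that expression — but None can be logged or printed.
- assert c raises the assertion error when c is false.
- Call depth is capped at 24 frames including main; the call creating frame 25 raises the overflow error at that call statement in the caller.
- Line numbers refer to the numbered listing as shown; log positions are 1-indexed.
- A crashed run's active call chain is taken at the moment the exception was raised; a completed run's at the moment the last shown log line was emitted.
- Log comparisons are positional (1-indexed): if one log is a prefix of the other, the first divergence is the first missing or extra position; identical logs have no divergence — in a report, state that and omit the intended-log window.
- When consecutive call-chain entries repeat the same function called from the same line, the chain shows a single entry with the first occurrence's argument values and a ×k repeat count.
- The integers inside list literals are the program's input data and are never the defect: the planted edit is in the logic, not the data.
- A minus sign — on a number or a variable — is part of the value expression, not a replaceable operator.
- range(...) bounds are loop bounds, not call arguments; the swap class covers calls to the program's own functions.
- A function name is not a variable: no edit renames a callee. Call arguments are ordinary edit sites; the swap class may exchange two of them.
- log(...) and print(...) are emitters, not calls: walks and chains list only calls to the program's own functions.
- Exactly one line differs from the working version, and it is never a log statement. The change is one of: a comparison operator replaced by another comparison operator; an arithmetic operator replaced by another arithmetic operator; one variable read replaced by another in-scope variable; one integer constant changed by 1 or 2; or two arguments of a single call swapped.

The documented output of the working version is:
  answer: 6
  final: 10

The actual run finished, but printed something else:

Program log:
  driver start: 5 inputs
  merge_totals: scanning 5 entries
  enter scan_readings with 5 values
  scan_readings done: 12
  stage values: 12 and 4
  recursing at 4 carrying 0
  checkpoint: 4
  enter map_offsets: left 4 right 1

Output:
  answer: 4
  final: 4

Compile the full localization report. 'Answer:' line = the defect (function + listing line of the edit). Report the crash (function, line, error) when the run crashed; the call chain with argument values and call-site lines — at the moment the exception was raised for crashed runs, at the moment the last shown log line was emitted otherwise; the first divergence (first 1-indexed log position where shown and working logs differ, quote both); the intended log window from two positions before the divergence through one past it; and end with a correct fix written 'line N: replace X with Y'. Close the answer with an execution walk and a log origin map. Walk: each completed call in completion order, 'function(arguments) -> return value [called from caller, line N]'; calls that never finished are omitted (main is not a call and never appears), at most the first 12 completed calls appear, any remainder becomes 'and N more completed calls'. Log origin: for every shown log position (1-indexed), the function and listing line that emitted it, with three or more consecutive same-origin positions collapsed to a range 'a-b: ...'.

Answer: the defect is in screen_input at line 5.
Core observation: Position 7 is the first bad log line: 'checkpoint: 4' should read 'recursing at 3 carrying 4'.
Call chain: main -> map_offsets(4, 1) (called at line 38).
First divergence: position 7; shown 'checkpoint: 4' vs intended 'recursing at 3 carrying 4'.
Intended log window:
  5: stage values: 12 and 4
  6: recursing at 4 carrying 0
  7: recursing at 3 carrying 4
  8: recursing at 2 carrying 7
Execution walk:
  scan_readings([9, 6, 3, 12, 7]) -> 12  [called from merge_totals, line 18]
  screen_input(-1, 4) -> 4  [called from screen_input, line 5]
  screen_input(4, 0) -> 4  [called from merge_totals, line 21]
  merge_totals([9, 6, 3, 12, 7]) -> 4  [called from main, line 36]
  map_offsets(4, 1) -> 4  [called from main, line 38]
Origin of each log line:
  1 — main, line 35
  2 — merge_totals, line 17
  3 — scan_readings, line 8
  4 — scan_readings, line 13
  5 — merge_totals, line 20
  6 — screen_input, line 4
  7 — main, line 37
  8 — map_offsets, line 24
A correct fix: line 5: replace `rate - 1` with `pos - 1`.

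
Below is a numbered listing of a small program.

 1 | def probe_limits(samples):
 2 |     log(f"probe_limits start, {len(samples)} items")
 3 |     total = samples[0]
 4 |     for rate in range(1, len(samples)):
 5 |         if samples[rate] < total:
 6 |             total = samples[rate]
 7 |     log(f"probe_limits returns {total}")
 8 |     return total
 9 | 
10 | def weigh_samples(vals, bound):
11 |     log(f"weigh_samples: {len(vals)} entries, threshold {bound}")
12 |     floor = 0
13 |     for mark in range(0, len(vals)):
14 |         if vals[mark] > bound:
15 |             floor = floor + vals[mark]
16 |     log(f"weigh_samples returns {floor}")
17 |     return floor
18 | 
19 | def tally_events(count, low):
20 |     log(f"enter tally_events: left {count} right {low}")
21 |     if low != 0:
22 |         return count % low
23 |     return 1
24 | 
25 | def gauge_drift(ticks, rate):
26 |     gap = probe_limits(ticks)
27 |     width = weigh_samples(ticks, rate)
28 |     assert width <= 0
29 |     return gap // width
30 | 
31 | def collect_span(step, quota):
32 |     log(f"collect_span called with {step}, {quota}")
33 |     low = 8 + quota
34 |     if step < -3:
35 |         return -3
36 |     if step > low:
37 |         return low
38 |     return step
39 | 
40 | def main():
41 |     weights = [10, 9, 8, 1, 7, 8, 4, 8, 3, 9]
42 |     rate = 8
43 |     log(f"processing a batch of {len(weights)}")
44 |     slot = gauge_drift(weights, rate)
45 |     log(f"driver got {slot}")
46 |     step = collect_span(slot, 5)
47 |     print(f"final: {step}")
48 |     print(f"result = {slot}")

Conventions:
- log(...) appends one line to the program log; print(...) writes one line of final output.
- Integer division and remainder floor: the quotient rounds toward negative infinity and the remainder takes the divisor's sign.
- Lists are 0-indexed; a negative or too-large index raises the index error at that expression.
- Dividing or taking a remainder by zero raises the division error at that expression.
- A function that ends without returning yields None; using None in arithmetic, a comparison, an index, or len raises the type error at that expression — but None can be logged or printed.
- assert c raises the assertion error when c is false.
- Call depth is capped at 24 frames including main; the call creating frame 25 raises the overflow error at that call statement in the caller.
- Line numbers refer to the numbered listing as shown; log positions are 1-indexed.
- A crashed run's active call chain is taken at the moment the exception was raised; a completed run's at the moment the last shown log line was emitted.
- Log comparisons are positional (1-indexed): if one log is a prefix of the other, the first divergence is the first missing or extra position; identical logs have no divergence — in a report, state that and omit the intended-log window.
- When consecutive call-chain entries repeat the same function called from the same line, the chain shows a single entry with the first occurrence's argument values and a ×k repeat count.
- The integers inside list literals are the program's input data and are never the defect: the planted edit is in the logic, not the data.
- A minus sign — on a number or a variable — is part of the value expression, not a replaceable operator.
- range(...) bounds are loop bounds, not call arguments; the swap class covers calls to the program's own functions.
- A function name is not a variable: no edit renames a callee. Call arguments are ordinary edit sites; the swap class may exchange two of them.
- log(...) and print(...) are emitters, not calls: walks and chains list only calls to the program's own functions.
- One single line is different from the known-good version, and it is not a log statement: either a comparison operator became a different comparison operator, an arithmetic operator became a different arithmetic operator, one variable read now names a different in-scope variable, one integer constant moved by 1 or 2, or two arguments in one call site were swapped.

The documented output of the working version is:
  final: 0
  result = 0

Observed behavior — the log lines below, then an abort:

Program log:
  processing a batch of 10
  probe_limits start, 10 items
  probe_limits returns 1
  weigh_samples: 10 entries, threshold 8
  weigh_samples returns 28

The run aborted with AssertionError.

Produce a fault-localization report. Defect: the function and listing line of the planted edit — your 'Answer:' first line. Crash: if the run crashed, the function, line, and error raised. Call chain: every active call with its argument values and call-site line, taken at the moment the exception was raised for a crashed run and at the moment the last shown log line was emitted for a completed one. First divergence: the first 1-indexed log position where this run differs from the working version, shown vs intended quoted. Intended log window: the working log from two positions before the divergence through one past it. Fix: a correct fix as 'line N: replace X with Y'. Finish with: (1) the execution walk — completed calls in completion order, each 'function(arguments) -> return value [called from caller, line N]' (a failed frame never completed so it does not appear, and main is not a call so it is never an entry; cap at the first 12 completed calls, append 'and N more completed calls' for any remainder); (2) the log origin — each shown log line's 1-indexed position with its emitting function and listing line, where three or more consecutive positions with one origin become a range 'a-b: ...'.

Answer: the defect is in gauge_drift at line 28.
Key observation: After 5 matching log lines the faulty run goes silent, while the working version continues with 'driver got 0'.
Crash: gauge_drift, line 28, AssertionError.
Call chain: main -> gauge_drift([10, 9, 8, 1, 7, 8, 4, 8, 3, 9], 8) (called at line 44).
First divergence: position 6 — the faulty run's log ends after 5 lines; the working version continues with 'driver got 0'.
Intended log window:
  4: weigh_samples: 10 entries, threshold 8
  5: weigh_samples returns 28
  6: driver got 0
  7: collect_span called with 0, 5
Execution walk:
  probe_limits([10, 9, 8, 1, 7, 8, 4, 8, 3, 9]) -> 1  [called from gauge_drift, line 26]
  weigh_samples([10, 9, 8, 1, 7, 8, 4, 8, 3, 9], 8) -> 28  [called from gauge_drift, line 27]
Log line origins:
  1: from main, line 43
  2: from probe_limits, line 2
  3: from probe_limits, line 7
  4: from weigh_samples, line 11
  5: from weigh_samples, line 16
A correct fix: line 28: replace `<=` with `>`.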